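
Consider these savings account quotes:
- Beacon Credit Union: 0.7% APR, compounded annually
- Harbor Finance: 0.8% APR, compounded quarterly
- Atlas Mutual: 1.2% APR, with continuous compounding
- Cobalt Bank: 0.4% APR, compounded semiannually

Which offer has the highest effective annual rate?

Beacon Credit Union: compounded annually, EAR = 0.700%
Harbor Finance: (1 + 0.008/4)^4 − 1 = 0.802%
Atlas Mutual: e^0.012 − 1 = 1.207%
Cobalt Bank: (1 + 0.004/2)^2 − 1 = 0.400%
The highest effective annual rate is Atlas Mutual at 1.207%.

Atlas Mutual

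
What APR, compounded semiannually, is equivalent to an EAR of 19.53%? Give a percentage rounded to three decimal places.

(1 + r/2)^2 − 1 = 0.1953, so 1 + r/2 = 1.1953^(1/2).
r/2 = 0.093298, so r = 0.186596 = 18.660%.

18.660%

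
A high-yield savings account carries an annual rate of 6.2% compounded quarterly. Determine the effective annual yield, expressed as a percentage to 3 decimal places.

EAR = (1 + 0.062/4)^4 − 1.
= 1.063456 − 1 = 6.346%.

6.346%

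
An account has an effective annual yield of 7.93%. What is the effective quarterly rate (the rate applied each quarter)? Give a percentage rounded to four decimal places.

1.9261%

The per-quarter rate i satisfies (1 + i)^4 = 1 + 0.0793.
i = 1.0793^(1/4) − 1 = 0.0192613 = 1.9261%.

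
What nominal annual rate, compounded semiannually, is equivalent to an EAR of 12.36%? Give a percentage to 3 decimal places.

(1 + r/2)^2 − 1 = 0.1236, so 1 + r/2 = 1.1236^(1/2).
r/2 = 0.060000, so r = 0.120000 = 12.000%.

12.000%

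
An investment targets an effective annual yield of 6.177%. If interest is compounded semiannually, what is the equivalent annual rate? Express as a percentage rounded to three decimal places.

6.084%

(1 + r/2)^2 − 1 = 0.06177, so 1 + r/2 = 1.06177^(1/2).
r/2 = 0.030422, so r = 0.060844 = 6.084%.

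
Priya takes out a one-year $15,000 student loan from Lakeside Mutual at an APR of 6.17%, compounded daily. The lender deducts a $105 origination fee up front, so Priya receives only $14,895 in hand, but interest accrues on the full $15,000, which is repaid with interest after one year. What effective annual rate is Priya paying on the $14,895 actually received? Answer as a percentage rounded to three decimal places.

7.114%

Amount owed after one year: 15,000 × (1 + 0.0617/365)^365 = 15,000 × 1.063638 = $15,954.56.
Effective rate on net proceeds: 15,954.56 / 14,895 − 1 = 0.071136 = 7.114%.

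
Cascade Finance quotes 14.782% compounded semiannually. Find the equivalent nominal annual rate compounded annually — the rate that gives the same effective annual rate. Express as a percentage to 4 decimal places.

EAR = (1 + 0.14782/2)^2 − 1 = 0.153283.
Compounded annually, the equivalent nominal rate is the EAR itself: 15.3283%.

15.3283%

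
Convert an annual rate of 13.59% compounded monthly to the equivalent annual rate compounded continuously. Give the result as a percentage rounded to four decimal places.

13.5136%

EAR = (1 + 0.1359/12)^12 − 1 = 0.144693.
Equivalent continuous rate: r = ln(1 + 0.144693) = 0.135136 = 13.5136%.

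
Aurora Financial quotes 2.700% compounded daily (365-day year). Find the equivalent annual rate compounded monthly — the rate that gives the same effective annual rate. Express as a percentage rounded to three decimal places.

EAR = (1 + 0.02700/365)^365 − 1 = 0.027367.
Solve (1 + r/12)^12 = 1.027367: r/12 = 1.027367^(1/12) − 1 = 0.002252, so r = 0.027029 = 2.703%.

2.703%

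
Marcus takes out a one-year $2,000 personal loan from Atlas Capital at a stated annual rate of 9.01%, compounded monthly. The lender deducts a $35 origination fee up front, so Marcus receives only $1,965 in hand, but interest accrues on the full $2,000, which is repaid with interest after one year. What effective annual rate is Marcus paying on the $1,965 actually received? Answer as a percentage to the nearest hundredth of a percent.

11.34%

Amount owed after one year: 2,000 × (1 + 0.0901/12)^12 = 2,000 × 1.093915 = $2,187.83.
Effective rate on net proceeds: 2,187.83 / 1,965 − 1 = 0.113400 = 11.34%.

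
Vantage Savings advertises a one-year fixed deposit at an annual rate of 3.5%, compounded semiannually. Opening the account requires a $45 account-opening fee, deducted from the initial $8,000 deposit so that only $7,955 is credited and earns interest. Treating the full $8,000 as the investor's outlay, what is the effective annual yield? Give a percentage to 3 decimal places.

2.948%

Value after one year: 7,955 × (1 + 0.035/2)^2 = 7,955 × 1.035306 = $8,235.86.
Effective yield on the $8,000 outlay: 8,235.86 / 8,000 − 1 = 0.029483 = 2.948%.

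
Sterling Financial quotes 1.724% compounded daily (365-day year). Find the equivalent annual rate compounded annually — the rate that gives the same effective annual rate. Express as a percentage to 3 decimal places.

EAR = (1 + 0.01724/365)^365 − 1 = 0.017389.
Compounded annually, the equivalent nominal rate is the EAR itself: 1.739%.

1.739%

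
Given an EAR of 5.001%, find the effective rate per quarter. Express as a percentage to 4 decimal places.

1.2275%

The per-quarter rate i satisfies (1 + i)^4 = 1 + 0.05001.
i = 1.05001^(1/4) − 1 = 0.0122746 = 1.2275%.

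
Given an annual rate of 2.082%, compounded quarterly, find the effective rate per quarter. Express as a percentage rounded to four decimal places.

With a nominal annual rate compounded quarterly, the periodic rate is the nominal rate divided by 4.
i = 0.02082 / 4 = 0.0052050 = 0.5205%.

0.5205%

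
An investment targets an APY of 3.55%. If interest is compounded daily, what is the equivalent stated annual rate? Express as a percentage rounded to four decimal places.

3.4886%

(1 + r/365)^365 − 1 = 0.0355, so 1 + r/365 = 1.0355^(1/365).
r/365 = 0.000096, so r = 0.034886 = 3.4886%.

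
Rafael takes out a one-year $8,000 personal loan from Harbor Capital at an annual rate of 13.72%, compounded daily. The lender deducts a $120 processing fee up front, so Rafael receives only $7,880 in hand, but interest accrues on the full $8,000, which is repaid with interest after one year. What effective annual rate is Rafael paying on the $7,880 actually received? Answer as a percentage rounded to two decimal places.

16.45%

Amount owed after one year: 8,000 × (1 + 0.1372/365)^365 = 8,000 × 1.147028 = $9,176.22.
Effective rate on net proceeds: 9,176.22 / 7,880 − 1 = 0.164495 = 16.45%.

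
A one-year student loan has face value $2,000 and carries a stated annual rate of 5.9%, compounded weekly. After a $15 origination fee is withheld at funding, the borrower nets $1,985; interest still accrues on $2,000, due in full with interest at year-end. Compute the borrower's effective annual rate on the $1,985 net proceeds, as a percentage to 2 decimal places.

6.88%

Amount owed after one year: 2,000 × (1 + 0.059/52)^52 = 2,000 × 1.060740 = $2,121.48.
Effective rate on net proceeds: 2,121.48 / 1,985 − 1 = 0.068755 = 6.88%.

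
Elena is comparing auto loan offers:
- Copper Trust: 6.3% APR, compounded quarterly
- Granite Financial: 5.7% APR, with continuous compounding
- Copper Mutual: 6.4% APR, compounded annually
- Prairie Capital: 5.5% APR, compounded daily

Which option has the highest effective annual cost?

Copper Trust: (1 + 0.063/4)^4 − 1 = 6.450%
Granite Financial: e^0.057 − 1 = 5.866%
Copper Mutual: compounded annually, EAR = 6.400%
Prairie Capital: (1 + 0.055/365)^365 − 1 = 5.654%
The highest effective annual rate is Copper Trust at 6.450%.

Copper Trust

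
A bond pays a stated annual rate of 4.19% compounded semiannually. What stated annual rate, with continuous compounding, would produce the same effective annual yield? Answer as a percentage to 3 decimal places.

EAR = (1 + 0.0419/2)^2 − 1 = 0.042339.
Equivalent continuous rate: r = ln(1 + 0.042339) = 0.041467 = 4.147%.

4.147%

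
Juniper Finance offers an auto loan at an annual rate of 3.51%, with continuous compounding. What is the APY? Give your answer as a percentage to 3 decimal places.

3.572%

With continuous compounding, EAR = e^0.0351 − 1.
e^0.0351 = 1.035723, so EAR = 0.035723 = 3.572%.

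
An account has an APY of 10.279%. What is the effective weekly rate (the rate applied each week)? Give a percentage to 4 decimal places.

0.1883%

The per-week rate i satisfies (1 + i)^52 = 1 + 0.10279.
i = 1.10279^(1/52) − 1 = 0.0018834 = 0.1883%.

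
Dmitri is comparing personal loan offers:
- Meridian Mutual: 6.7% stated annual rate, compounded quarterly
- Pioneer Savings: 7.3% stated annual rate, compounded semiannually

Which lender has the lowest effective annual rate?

Meridian Mutual: (1 + 0.067/4)^4 − 1 = 6.870%
Pioneer Savings: (1 + 0.073/2)^2 − 1 = 7.433%
The lowest effective annual rate is Meridian Mutual at 6.870%.

Meridian Mutual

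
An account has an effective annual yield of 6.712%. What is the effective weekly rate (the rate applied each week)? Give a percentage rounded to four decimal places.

0.1250%

The per-week rate i satisfies (1 + i)^52 = 1 + 0.06712.
i = 1.06712^(1/52) − 1 = 0.0012501 = 0.1250%.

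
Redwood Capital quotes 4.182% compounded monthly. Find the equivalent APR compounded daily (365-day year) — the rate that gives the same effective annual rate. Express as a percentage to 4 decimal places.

EAR = (1 + 0.04182/12)^12 − 1 = 0.042631.
Solve (1 + r/365)^365 = 1.042631: r/365 = 1.042631^(1/365) − 1 = 0.000114, so r = 0.041750 = 4.1750%.

4.1750%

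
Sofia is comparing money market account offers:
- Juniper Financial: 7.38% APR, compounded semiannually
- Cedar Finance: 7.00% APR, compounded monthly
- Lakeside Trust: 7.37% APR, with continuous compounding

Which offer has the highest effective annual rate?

Lakeside Trust

Juniper Financial: (1 + 0.0738/2)^2 − 1 = 7.516%
Cedar Finance: (1 + 0.0700/12)^12 − 1 = 7.229%
Lakeside Trust: e^0.0737 − 1 = 7.648%
The highest effective annual rate is Lakeside Trust at 7.648%.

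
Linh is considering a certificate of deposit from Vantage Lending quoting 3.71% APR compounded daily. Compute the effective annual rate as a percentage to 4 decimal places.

3.7795%

EAR = (1 + 0.0371/365)^365 − 1.
= 1.037795 − 1 = 3.7795%.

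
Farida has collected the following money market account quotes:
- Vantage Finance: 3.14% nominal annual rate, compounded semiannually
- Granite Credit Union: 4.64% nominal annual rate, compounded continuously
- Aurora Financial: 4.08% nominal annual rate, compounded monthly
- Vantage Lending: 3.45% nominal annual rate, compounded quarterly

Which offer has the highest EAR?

Granite Credit Union

Vantage Finance: (1 + 0.0314/2)^2 − 1 = 3.165%
Granite Credit Union: e^0.0464 − 1 = 4.749%
Aurora Financial: (1 + 0.0408/12)^12 − 1 = 4.157%
Vantage Lending: (1 + 0.0345/4)^4 − 1 = 3.495%
The highest effective annual rate is Granite Credit Union at 4.749%.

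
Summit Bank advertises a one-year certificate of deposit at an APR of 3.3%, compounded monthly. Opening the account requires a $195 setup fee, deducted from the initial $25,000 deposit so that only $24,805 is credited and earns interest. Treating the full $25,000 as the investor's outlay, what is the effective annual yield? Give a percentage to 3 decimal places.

2.544%

Value after one year: 24,805 × (1 + 0.033/12)^12 = 24,805 × 1.033504 = $25,636.06.
Effective yield on the $25,000 outlay: 25,636.06 / 25,000 − 1 = 0.025442 = 2.544%.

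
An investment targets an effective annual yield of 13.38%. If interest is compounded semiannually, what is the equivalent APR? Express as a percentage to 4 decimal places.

(1 + r/2)^2 − 1 = 0.1338, so 1 + r/2 = 1.1338^(1/2).
r/2 = 0.064800, so r = 0.129601 = 12.9601%.

12.9601%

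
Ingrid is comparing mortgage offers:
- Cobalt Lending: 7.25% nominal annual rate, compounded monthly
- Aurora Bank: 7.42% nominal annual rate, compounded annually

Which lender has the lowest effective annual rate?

Aurora Bank

Cobalt Lending: (1 + 0.0725/12)^12 − 1 = 7.496%
Aurora Bank: compounded annually, EAR = 7.420%
The lowest effective annual rate is Aurora Bank at 7.420%.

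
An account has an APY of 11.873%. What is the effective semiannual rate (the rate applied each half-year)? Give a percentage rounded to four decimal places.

The per-half-year rate i satisfies (1 + i)^2 = 1 + 0.11873.
i = 1.11873^(1/2) − 1 = 0.0577003 = 5.7700%.

5.7700%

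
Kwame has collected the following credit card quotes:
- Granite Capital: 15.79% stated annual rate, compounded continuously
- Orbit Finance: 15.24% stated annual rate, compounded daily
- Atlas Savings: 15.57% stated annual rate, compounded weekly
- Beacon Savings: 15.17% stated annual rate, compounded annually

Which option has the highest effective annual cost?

Granite Capital: e^0.1579 − 1 = 17.105%
Orbit Finance: (1 + 0.1524/365)^365 − 1 = 16.459%
Atlas Savings: (1 + 0.1557/52)^52 − 1 = 16.820%
Beacon Savings: compounded annually, EAR = 15.170%
The highest effective annual rate is Granite Capital at 17.105%.

Granite Capital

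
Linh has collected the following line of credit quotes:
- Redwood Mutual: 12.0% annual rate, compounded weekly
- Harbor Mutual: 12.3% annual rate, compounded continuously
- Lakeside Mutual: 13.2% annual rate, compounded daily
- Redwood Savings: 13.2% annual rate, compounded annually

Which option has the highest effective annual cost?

Redwood Mutual: (1 + 0.120/52)^52 − 1 = 12.734%
Harbor Mutual: e^0.123 − 1 = 13.088%
Lakeside Mutual: (1 + 0.132/365)^365 − 1 = 14.108%
Redwood Savings: compounded annually, EAR = 13.200%
The highest effective annual rate is Lakeside Mutual at 14.108%.

Lakeside Mutual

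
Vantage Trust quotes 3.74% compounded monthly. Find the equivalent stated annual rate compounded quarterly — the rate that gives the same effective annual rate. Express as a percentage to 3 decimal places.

3.752%

EAR = (1 + 0.0374/12)^12 − 1 = 0.038048.
Solve (1 + r/4)^4 = 1.038048: r/4 = 1.038048^(1/4) − 1 = 0.009379, so r = 0.037517 = 3.752%.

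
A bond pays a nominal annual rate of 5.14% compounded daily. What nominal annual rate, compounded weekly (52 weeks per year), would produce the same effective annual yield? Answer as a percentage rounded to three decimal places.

5.142%

EAR = (1 + 0.0514/365)^365 − 1 = 0.052740.
Solve (1 + r/52)^52 = 1.052740: r/52 = 1.052740^(1/52) − 1 = 0.000989, so r = 0.051422 = 5.142%.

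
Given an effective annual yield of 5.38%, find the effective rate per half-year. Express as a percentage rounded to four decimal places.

The per-half-year rate i satisfies (1 + i)^2 = 1 + 0.0538.
i = 1.0538^(1/2) − 1 = 0.0265476 = 2.6548%.

2.6548%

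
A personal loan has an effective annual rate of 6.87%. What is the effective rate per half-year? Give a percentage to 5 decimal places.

The per-half-year rate i satisfies (1 + i)^2 = 1 + 0.0687.
i = 1.0687^(1/2) − 1 = 0.0337795 = 3.37795%.

3.37795%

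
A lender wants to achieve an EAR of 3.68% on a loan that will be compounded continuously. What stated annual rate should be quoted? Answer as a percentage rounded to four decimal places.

3.6139%

Continuous: nominal r satisfies e^r − 1 = 0.0368.
r = ln(1 + 0.0368) = ln(1.0368) = 0.036139 = 3.6139%.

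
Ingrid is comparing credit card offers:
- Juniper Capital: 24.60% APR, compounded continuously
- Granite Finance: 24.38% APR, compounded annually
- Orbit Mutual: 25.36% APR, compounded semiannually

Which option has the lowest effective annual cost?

Juniper Capital: e^0.2460 − 1 = 27.890%
Granite Finance: compounded annually, EAR = 24.380%
Orbit Mutual: (1 + 0.2536/2)^2 − 1 = 26.968%
The lowest effective annual rate is Granite Finance at 24.380%.

Granite Finance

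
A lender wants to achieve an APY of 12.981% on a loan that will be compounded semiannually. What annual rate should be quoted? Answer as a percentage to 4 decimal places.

(1 + r/2)^2 − 1 = 0.12981, so 1 + r/2 = 1.12981^(1/2).
r/2 = 0.062925, so r = 0.125850 = 12.5850%.

12.5850%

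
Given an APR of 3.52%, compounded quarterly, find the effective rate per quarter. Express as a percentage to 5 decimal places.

0.88000%

With a nominal annual rate compounded quarterly, the periodic rate is the nominal rate divided by 4.
i = 0.0352 / 4 = 0.0088000 = 0.88000%.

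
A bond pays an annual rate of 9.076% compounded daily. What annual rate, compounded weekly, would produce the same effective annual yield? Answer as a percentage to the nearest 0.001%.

EAR = (1 + 0.09076/365)^365 − 1 = 0.094994.
Solve (1 + r/52)^52 = 1.094994: r/52 = 1.094994^(1/52) − 1 = 0.001747, so r = 0.090828 = 9.083%.

9.083%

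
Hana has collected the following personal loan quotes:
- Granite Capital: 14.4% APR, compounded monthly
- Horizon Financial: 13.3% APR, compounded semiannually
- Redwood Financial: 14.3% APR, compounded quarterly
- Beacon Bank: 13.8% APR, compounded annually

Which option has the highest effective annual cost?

Granite Capital

Granite Capital: (1 + 0.144/12)^12 − 1 = 15.389%
Horizon Financial: (1 + 0.133/2)^2 − 1 = 13.742%
Redwood Financial: (1 + 0.143/4)^4 − 1 = 15.085%
Beacon Bank: compounded annually, EAR = 13.800%
The highest effective annual rate is Granite Capital at 15.389%.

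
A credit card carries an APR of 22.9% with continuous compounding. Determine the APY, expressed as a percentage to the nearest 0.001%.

25.734%

With continuous compounding, EAR = e^0.229 − 1.
e^0.229 = 1.257342, so EAR = 0.257342 = 25.734%.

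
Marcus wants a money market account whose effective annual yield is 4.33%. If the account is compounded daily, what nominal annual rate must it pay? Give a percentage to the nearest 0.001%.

(1 + r/365)^365 − 1 = 0.0433, so 1 + r/365 = 1.0433^(1/365).
r/365 = 0.000116, so r = 0.042391 = 4.239%.

4.239%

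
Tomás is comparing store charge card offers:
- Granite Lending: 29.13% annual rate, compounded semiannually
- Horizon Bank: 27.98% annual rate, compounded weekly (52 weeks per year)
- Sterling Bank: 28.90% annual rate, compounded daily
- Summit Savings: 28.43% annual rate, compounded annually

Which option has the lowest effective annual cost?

Summit Savings

Granite Lending: (1 + 0.2913/2)^2 − 1 = 31.251%
Horizon Bank: (1 + 0.2798/52)^52 − 1 = 32.187%
Sterling Bank: (1 + 0.2890/365)^365 − 1 = 33.494%
Summit Savings: compounded annually, EAR = 28.430%
The lowest effective annual rate is Summit Savings at 28.430%.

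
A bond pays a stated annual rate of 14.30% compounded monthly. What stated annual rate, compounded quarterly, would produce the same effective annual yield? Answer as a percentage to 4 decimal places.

14.4711%

EAR = (1 + 0.1430/12)^12 − 1 = 0.152755.
Solve (1 + r/4)^4 = 1.152755: r/4 = 1.152755^(1/4) − 1 = 0.036178, so r = 0.144711 = 14.4711%.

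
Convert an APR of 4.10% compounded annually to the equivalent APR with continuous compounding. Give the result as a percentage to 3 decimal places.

4.018%

Compounded annually, EAR = nominal = 0.041000.
Equivalent continuous rate: r = ln(1 + 0.041000) = 0.040182 = 4.018%.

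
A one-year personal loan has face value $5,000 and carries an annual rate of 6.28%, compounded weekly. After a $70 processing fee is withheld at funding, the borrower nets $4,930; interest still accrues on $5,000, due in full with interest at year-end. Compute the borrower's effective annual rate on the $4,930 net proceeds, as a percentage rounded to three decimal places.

Amount owed after one year: 5,000 × (1 + 0.0628/52)^52 = 5,000 × 1.064774 = $5,323.87.
Effective rate on net proceeds: 5,323.87 / 4,930 − 1 = 0.079892 = 7.989%.

7.989%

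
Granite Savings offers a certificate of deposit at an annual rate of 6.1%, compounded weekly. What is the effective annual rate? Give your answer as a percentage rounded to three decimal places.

EAR = (1 + 0.061/52)^52 − 1.
= 1.062861 − 1 = 6.286%.

6.286%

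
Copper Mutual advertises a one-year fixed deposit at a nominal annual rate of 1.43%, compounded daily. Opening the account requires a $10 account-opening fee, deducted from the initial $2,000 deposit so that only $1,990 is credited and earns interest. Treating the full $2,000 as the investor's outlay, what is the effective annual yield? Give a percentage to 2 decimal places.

Value after one year: 1,990 × (1 + 0.0143/365)^365 = 1,990 × 1.014402 = $2,018.66.
Effective yield on the $2,000 outlay: 2,018.66 / 2,000 − 1 = 0.009330 = 0.93%.

0.93%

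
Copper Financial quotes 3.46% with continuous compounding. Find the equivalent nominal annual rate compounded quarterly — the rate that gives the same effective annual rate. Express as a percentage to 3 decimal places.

3.475%

EAR under continuous compounding: e^0.0346 − 1 = 0.035206.
Solve (1 + r/4)^4 = 1.035206: r/4 = 1.035206^(1/4) − 1 = 0.008688, so r = 0.034750 = 3.475%.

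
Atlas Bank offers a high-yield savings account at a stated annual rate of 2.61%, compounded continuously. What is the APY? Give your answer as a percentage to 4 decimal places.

2.6444%

With continuous compounding, EAR = e^0.0261 − 1.
e^0.0261 = 1.026444, so EAR = 0.026444 = 2.6444%.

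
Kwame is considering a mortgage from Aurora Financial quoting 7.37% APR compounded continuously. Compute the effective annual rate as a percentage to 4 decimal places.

7.6484%

With continuous compounding, EAR = e^0.0737 − 1.
e^0.0737 = 1.076484, so EAR = 0.076484 = 7.6484%.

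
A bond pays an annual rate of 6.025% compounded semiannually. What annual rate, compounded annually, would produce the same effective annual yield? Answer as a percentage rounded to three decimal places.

6.116%

EAR = (1 + 0.06025/2)^2 − 1 = 0.061158.
Compounded annually, the equivalent nominal rate is the EAR itself: 6.116%.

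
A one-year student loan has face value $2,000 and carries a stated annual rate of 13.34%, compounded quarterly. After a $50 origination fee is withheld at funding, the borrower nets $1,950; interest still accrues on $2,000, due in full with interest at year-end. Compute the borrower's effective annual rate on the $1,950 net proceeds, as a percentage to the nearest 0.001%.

Amount owed after one year: 2,000 × (1 + 0.1334/4)^4 = 2,000 × 1.140223 = $2,280.45.
Effective rate on net proceeds: 2,280.45 / 1,950 − 1 = 0.169459 = 16.946%.

16.946%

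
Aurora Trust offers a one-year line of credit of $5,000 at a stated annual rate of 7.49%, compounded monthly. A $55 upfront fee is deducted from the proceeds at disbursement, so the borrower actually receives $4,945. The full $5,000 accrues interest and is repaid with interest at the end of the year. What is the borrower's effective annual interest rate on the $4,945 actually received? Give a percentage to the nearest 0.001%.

Amount owed after one year: 5,000 × (1 + 0.0749/12)^12 = 5,000 × 1.077526 = $5,387.63.
Effective rate on net proceeds: 5,387.63 / 4,945 − 1 = 0.089510 = 8.951%.

8.951%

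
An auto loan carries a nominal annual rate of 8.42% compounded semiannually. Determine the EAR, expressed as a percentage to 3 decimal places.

EAR = (1 + 0.0842/2)^2 − 1.
= (1 + 0.042100)^2 − 1 = 1.085972 − 1 = 8.597%.

8.597%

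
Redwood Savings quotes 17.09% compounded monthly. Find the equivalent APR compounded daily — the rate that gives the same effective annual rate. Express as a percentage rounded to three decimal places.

16.973%

EAR = (1 + 0.1709/12)^12 − 1 = 0.184943.
Solve (1 + r/365)^365 = 1.184943: r/365 = 1.184943^(1/365) − 1 = 0.000465, so r = 0.169734 = 16.973%.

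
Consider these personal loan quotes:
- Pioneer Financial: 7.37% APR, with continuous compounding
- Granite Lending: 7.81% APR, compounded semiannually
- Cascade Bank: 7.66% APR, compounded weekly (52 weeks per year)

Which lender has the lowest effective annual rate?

Pioneer Financial

Pioneer Financial: e^0.0737 − 1 = 7.648%
Granite Lending: (1 + 0.0781/2)^2 − 1 = 7.962%
Cascade Bank: (1 + 0.0766/52)^52 − 1 = 7.955%
The lowest effective annual rate is Pioneer Financial at 7.648%.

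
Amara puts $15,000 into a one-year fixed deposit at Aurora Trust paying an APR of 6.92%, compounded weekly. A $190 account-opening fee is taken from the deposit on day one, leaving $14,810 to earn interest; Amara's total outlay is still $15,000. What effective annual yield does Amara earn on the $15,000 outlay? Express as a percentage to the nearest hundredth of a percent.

5.80%

Value after one year: 14,810 × (1 + 0.0692/52)^52 = 14,810 × 1.071601 = $15,870.41.
Effective yield on the $15,000 outlay: 15,870.41 / 15,000 − 1 = 0.058028 = 5.80%.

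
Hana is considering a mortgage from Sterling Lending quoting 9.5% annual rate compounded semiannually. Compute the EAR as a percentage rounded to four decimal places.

9.7256%

EAR = (1 + 0.095/2)^2 − 1.
= (1 + 0.047500)^2 − 1 = 1.097256 − 1 = 9.7256%.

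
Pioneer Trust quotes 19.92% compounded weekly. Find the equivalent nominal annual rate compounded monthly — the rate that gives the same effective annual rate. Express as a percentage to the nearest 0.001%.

EAR = (1 + 0.1992/52)^52 − 1 = 0.219962.
Solve (1 + r/12)^12 = 1.219962: r/12 = 1.219962^(1/12) − 1 = 0.016706, so r = 0.200476 = 20.048%.

20.048%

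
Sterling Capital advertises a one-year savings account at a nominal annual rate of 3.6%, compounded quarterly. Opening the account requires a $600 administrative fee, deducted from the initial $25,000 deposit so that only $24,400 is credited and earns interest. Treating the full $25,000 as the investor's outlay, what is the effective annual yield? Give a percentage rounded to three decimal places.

Value after one year: 24,400 × (1 + 0.036/4)^4 = 24,400 × 1.036489 = $25,290.33.
Effective yield on the $25,000 outlay: 25,290.33 / 25,000 − 1 = 0.011613 = 1.161%.

1.161%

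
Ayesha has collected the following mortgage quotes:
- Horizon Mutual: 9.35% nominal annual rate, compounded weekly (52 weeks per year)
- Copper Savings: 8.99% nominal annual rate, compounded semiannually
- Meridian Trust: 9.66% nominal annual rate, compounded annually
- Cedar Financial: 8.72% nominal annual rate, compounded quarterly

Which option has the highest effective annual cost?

Horizon Mutual: (1 + 0.0935/52)^52 − 1 = 9.792%
Copper Savings: (1 + 0.0899/2)^2 − 1 = 9.192%
Meridian Trust: compounded annually, EAR = 9.660%
Cedar Financial: (1 + 0.0872/4)^4 − 1 = 9.009%
The highest effective annual rate is Horizon Mutual at 9.792%.

Horizon Mutual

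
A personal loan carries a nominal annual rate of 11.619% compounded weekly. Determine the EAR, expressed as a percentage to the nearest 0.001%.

12.306%

EAR = (1 + 0.11619/52)^52 − 1.
= 1.123064 − 1 = 12.306%.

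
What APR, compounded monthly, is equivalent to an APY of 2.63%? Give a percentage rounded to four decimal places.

2.5988%

(1 + r/12)^12 − 1 = 0.0263, so 1 + r/12 = 1.0263^(1/12).
r/12 = 0.002166, so r = 0.025988 = 2.5988%.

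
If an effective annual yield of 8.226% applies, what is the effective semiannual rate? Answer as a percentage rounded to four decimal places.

The per-half-year rate i satisfies (1 + i)^2 = 1 + 0.08226.
i = 1.08226^(1/2) − 1 = 0.0403173 = 4.0317%.

4.0317%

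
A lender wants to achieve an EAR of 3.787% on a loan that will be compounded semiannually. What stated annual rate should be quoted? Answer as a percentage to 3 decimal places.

3.752%

(1 + r/2)^2 − 1 = 0.03787, so 1 + r/2 = 1.03787^(1/2).
r/2 = 0.018759, so r = 0.037518 = 3.752%.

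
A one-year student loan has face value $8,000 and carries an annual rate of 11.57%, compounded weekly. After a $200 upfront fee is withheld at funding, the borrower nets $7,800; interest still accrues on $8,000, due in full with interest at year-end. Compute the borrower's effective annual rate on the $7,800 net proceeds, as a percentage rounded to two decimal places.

15.13%

Amount owed after one year: 8,000 × (1 + 0.1157/52)^52 = 8,000 × 1.122515 = $8,980.12.
Effective rate on net proceeds: 8,980.12 / 7,800 − 1 = 0.151297 = 15.13%.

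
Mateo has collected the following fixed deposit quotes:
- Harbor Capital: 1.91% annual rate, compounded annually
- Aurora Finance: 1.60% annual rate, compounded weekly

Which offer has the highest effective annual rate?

Harbor Capital: compounded annually, EAR = 1.910%
Aurora Finance: (1 + 0.0160/52)^52 − 1 = 1.613%
The highest effective annual rate is Harbor Capital at 1.910%.

Harbor Capital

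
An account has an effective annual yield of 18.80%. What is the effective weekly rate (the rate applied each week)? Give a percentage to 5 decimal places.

The per-week rate i satisfies (1 + i)^52 = 1 + 0.1880.
i = 1.1880^(1/52) − 1 = 0.0033184 = 0.33184%.

0.33184%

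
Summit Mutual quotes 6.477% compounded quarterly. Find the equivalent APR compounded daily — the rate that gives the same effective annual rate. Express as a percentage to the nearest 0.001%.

EAR = (1 + 0.06477/4)^4 − 1 = 0.066360.
Solve (1 + r/365)^365 = 1.066360: r/365 = 1.066360^(1/365) − 1 = 0.000176, so r = 0.064257 = 6.426%.

6.426%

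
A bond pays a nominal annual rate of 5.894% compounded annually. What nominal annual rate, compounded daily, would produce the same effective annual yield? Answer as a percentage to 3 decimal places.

Compounded annually, EAR = nominal = 0.058940.
Solve (1 + r/365)^365 = 1.058940: r/365 = 1.058940^(1/365) − 1 = 0.000157, so r = 0.057273 = 5.727%.

5.727%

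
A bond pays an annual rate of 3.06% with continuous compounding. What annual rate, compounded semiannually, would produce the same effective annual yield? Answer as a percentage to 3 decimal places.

EAR under continuous compounding: e^0.0306 − 1 = 0.031073.
Solve (1 + r/2)^2 = 1.031073: r/2 = 1.031073^(1/2) − 1 = 0.015418, so r = 0.030835 = 3.084%.

3.084%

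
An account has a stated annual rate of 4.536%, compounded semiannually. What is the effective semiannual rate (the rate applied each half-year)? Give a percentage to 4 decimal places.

With a nominal annual rate compounded semiannually, the periodic rate is the nominal rate divided by 2.
i = 0.04536 / 2 = 0.0226800 = 2.2680%.

2.2680%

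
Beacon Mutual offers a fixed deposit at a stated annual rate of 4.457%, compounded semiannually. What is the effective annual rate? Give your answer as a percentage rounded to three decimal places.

EAR = (1 + 0.04457/2)^2 − 1.
= (1 + 0.022285)^2 − 1 = 1.045067 − 1 = 4.507%.

4.507%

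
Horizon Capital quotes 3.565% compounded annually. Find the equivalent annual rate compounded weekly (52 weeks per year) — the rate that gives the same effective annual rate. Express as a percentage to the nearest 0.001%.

3.504%

Compounded annually, EAR = nominal = 0.035650.
Solve (1 + r/52)^52 = 1.035650: r/52 = 1.035650^(1/52) − 1 = 0.000674, so r = 0.035041 = 3.504%.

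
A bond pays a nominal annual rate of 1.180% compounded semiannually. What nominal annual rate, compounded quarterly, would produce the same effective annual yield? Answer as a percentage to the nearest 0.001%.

EAR = (1 + 0.01180/2)^2 − 1 = 0.011835.
Solve (1 + r/4)^4 = 1.011835: r/4 = 1.011835^(1/4) − 1 = 0.002946, so r = 0.011783 = 1.178%.

1.178%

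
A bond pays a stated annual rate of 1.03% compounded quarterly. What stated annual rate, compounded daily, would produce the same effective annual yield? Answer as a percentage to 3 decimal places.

1.029%

EAR = (1 + 0.0103/4)^4 − 1 = 0.010340.
Solve (1 + r/365)^365 = 1.010340: r/365 = 1.010340^(1/365) − 1 = 0.000028, so r = 0.010287 = 1.029%.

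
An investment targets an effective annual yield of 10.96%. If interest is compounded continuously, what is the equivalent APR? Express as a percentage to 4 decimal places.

10.4000%

Continuous: nominal r satisfies e^r − 1 = 0.1096.
r = ln(1 + 0.1096) = ln(1.1096) = 0.104000 = 10.4000%.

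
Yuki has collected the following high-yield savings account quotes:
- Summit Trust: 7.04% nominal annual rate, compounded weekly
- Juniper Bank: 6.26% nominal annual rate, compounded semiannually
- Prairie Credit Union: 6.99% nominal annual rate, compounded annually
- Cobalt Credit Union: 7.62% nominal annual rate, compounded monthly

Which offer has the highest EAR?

Cobalt Credit Union

Summit Trust: (1 + 0.0704/52)^52 − 1 = 7.289%
Juniper Bank: (1 + 0.0626/2)^2 − 1 = 6.358%
Prairie Credit Union: compounded annually, EAR = 6.990%
Cobalt Credit Union: (1 + 0.0762/12)^12 − 1 = 7.892%
The highest effective annual rate is Cobalt Credit Union at 7.892%.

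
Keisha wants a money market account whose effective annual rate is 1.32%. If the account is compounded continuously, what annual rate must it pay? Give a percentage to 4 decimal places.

1.3114%

Continuous: nominal r satisfies e^r − 1 = 0.0132.
r = ln(1 + 0.0132) = ln(1.0132) = 0.013114 = 1.3114%.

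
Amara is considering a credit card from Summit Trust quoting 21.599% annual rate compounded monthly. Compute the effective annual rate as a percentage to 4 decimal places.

23.8708%

EAR = (1 + 0.21599/12)^12 − 1.
= 1.238708 − 1 = 23.8708%.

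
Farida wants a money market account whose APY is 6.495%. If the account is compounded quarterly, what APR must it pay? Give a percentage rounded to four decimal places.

6.3425%

(1 + r/4)^4 − 1 = 0.06495, so 1 + r/4 = 1.06495^(1/4).
r/4 = 0.015856, so r = 0.063425 = 6.3425%.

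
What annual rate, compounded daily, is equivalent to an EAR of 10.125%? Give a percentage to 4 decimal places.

9.6459%

(1 + r/365)^365 − 1 = 0.10125, so 1 + r/365 = 1.10125^(1/365).
r/365 = 0.000264, so r = 0.096459 = 9.6459%.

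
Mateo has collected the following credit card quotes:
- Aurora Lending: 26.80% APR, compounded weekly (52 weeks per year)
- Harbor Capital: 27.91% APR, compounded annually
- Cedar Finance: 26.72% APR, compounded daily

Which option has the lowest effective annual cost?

Aurora Lending: (1 + 0.2680/52)^52 − 1 = 30.645%
Harbor Capital: compounded annually, EAR = 27.910%
Cedar Finance: (1 + 0.2672/365)^365 − 1 = 30.617%
The lowest effective annual rate is Harbor Capital at 27.910%.

Harbor Capital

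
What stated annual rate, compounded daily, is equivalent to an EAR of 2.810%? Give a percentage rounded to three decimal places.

2.771%

(1 + r/365)^365 − 1 = 0.02810, so 1 + r/365 = 1.02810^(1/365).
r/365 = 0.000076, so r = 0.027713 = 2.771%.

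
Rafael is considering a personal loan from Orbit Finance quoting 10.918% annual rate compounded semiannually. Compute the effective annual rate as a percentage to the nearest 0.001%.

EAR = (1 + 0.10918/2)^2 − 1.
= 1.112160 − 1 = 11.216%.

11.216%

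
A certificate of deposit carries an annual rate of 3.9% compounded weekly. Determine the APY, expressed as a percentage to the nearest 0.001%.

EAR = (1 + 0.039/52)^52 − 1.
= (1 + 0.000750)^52 − 1 = 1.039755 − 1 = 3.976%.

3.976%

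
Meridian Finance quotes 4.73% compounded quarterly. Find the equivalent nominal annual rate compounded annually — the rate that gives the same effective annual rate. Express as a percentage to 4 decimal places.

4.8146%

EAR = (1 + 0.0473/4)^4 − 1 = 0.048146.
Compounded annually, the equivalent nominal rate is the EAR itself: 4.8146%.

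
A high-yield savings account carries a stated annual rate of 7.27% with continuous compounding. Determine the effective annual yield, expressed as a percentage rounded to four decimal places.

7.5408%

With continuous compounding, EAR = e^0.0727 − 1.
e^0.0727 = 1.075408, so EAR = 0.075408 = 7.5408%.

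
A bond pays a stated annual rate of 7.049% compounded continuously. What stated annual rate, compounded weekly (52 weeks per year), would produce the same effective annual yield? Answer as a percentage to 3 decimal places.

7.054%

EAR under continuous compounding: e^0.07049 − 1 = 0.073034.
Solve (1 + r/52)^52 = 1.073034: r/52 = 1.073034^(1/52) − 1 = 0.001356, so r = 0.070538 = 7.054%.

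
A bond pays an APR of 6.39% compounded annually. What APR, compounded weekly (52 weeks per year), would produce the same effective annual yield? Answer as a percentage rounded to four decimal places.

Compounded annually, EAR = nominal = 0.063900.
Solve (1 + r/52)^52 = 1.063900: r/52 = 1.063900^(1/52) − 1 = 0.001192, so r = 0.061978 = 6.1978%.

6.1978%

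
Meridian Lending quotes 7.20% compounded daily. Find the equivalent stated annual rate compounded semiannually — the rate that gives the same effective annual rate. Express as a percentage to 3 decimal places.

EAR = (1 + 0.0720/365)^365 − 1 = 0.074648.
Solve (1 + r/2)^2 = 1.074648: r/2 = 1.074648^(1/2) − 1 = 0.036652, so r = 0.073304 = 7.330%.

7.330%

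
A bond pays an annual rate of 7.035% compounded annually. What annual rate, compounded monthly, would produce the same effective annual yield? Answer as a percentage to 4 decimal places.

6.8179%

Compounded annually, EAR = nominal = 0.070350.
Solve (1 + r/12)^12 = 1.070350: r/12 = 1.070350^(1/12) − 1 = 0.005682, so r = 0.068179 = 6.8179%.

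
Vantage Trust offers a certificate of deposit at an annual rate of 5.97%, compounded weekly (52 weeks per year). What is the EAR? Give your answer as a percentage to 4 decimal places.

6.1482%

EAR = (1 + 0.0597/52)^52 − 1.
= 1.061482 − 1 = 6.1482%.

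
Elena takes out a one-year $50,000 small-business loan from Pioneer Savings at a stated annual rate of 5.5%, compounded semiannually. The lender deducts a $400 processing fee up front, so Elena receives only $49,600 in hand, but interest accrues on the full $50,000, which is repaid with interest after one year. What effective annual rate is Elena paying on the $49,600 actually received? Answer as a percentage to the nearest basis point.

6.43%

Amount owed after one year: 50,000 × (1 + 0.055/2)^2 = 50,000 × 1.055756 = $52,787.81.
Effective rate on net proceeds: 52,787.81 / 49,600 − 1 = 0.064270 = 6.43%.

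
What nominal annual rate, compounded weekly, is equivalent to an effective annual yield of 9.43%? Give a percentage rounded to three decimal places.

(1 + r/52)^52 − 1 = 0.0943, so 1 + r/52 = 1.0943^(1/52).
r/52 = 0.001734, so r = 0.090193 = 9.019%.

9.019%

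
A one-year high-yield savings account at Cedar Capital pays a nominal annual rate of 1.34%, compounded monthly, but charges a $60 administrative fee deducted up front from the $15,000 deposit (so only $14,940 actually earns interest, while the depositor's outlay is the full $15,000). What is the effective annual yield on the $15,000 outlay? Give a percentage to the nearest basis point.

Value after one year: 14,940 × (1 + 0.0134/12)^12 = 14,940 × 1.013483 = $15,141.43.
Effective yield on the $15,000 outlay: 15,141.43 / 15,000 − 1 = 0.009429 = 0.94%.

0.94%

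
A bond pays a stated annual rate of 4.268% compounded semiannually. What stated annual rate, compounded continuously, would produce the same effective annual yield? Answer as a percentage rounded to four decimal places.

EAR = (1 + 0.04268/2)^2 − 1 = 0.043135.
Equivalent continuous rate: r = ln(1 + 0.043135) = 0.042231 = 4.2231%.

4.2231%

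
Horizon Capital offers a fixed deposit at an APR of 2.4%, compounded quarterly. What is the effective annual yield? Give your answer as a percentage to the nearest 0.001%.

2.422%

EAR = (1 + 0.024/4)^4 − 1.
= 1.024217 − 1 = 2.422%.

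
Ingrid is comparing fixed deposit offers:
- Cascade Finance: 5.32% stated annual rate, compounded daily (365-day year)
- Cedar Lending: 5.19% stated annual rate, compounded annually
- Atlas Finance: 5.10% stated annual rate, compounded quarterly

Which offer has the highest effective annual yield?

Cascade Finance: (1 + 0.0532/365)^365 − 1 = 5.464%
Cedar Lending: compounded annually, EAR = 5.190%
Atlas Finance: (1 + 0.0510/4)^4 − 1 = 5.198%
The highest effective annual rate is Cascade Finance at 5.464%.

Cascade Finance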